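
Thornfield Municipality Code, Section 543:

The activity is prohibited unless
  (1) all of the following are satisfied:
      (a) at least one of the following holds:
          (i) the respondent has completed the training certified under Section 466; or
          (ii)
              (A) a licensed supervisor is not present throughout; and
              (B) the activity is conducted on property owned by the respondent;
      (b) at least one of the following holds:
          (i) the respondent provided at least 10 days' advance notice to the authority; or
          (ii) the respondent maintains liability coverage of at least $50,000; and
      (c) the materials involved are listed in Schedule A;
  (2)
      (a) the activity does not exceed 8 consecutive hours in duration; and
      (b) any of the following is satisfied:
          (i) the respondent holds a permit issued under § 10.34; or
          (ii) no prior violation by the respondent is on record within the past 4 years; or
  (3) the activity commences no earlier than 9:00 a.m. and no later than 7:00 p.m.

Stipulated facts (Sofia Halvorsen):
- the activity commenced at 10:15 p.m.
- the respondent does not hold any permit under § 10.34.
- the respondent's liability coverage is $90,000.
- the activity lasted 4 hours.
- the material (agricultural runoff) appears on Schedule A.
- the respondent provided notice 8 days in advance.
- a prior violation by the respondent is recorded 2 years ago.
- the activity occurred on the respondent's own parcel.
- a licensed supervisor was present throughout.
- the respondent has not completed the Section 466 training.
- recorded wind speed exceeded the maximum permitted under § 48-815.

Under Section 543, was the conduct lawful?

No — unlawful.

(i) training certified — not met.
(A) not (supervisor present) — not met.
(B) own property — holds.
(ii): F AND T → false.
So (a) is not satisfied (F OR F).
(i) ≥10 days' notice — not met.
(ii) coverage ≥ $50,000 — satisfied.
(b): F OR T → true.
(c) Schedule A material — holds.
(1): F AND T AND T → false.
(a) ≤ 8 hrs duration — holds.
(i) holds permit — not satisfied.
(ii) no prior violation — not satisfied.
(b) = F OR F = false.
(2) = T AND F = false.
(3) start within hours — not met.
Overall: F OR F OR F → false.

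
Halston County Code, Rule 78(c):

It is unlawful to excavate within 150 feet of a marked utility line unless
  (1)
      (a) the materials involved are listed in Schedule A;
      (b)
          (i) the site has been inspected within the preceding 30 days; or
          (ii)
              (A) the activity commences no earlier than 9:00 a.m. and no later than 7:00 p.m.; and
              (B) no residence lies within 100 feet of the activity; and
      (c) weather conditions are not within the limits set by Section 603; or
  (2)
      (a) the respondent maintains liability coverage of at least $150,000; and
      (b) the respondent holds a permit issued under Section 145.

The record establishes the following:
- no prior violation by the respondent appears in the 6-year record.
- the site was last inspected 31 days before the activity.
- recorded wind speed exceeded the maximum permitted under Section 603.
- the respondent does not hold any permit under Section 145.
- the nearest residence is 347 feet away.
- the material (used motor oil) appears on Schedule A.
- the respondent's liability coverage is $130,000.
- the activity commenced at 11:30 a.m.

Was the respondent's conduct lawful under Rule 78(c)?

(a) Schedule A material — holds.
(i) site inspected — not met.
(A) start within hours — met.
(B) no residence in 100 ft — satisfied.
So (ii) is satisfied (T AND T).
(b): F OR T → true.
(c) not (weather ok) — holds.
So (1) is satisfied (T AND T AND T).
(a) coverage ≥ $150,000 — not met.
(b) holds permit — not satisfied.
(2): F AND F → false.
So Overall is satisfied (T OR F).

Yes — lawful.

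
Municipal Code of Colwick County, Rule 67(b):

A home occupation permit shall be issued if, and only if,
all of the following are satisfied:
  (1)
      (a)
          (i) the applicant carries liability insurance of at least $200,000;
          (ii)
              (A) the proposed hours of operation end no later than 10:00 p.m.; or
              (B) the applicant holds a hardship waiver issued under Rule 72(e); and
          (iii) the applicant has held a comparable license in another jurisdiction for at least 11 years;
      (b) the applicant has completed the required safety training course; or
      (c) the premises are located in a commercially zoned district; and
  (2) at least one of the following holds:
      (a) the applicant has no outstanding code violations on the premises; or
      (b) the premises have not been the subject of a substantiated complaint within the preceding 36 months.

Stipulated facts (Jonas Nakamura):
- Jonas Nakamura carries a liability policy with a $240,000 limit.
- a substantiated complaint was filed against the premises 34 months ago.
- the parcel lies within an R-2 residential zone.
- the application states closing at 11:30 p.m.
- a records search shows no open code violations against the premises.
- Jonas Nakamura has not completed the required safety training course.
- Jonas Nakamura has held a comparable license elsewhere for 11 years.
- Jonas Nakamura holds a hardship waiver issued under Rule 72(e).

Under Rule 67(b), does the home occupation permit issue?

(i) insurance ≥ $200,000 — met.
(A) closes by 10 p.m. — not met.
(B) hardship waiver — holds.
So (ii) is satisfied (F OR T).
(iii) prior license ≥ 11 yr — met.
So (a) is satisfied (T AND T AND T).
(b) safety training — not met.
(c) commercially zoned — not satisfied.
(1): T OR F OR F → true.
(a) no code violations — satisfied.
(b) no complaint in 36 mo. — fails.
(2) = T OR F = true.
So Overall is satisfied (T AND T).

Yes — granted.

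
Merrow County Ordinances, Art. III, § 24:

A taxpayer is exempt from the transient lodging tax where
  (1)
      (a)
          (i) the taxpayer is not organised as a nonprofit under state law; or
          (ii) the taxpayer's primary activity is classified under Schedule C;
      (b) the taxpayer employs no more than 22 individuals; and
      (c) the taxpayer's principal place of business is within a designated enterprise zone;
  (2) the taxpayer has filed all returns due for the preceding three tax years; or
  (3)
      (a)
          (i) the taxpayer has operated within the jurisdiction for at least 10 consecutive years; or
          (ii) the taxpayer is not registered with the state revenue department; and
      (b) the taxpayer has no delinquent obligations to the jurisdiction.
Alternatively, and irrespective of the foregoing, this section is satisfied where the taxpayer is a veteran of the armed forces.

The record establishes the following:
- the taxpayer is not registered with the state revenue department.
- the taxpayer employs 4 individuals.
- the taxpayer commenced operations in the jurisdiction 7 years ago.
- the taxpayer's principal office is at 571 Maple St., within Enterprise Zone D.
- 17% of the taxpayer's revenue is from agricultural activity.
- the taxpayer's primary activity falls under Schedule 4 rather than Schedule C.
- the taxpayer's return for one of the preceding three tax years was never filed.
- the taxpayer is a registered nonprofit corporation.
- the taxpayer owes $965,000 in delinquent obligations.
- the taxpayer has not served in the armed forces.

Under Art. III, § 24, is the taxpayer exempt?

(i) not (nonprofit) — not met.
(ii) Schedule C activity — not satisfied.
So (a) is not satisfied (F OR F).
(b) ≤ 22 employees — satisfied.
(c) in enterprise zone — holds.
(1) = F AND T AND T = false.
(2) returns current — not satisfied.
(i) ≥ 10 yrs in jurisdiction — not met.
(ii) not (state-registered) — satisfied.
So (a) is satisfied (F OR T).
(b) no delinquency — not satisfied.
(3): T AND F → false.
Overall = F OR F OR F = false.
Exception (veteran) — not satisfied.
Result: main false OR exception false → false.

No — not exempt.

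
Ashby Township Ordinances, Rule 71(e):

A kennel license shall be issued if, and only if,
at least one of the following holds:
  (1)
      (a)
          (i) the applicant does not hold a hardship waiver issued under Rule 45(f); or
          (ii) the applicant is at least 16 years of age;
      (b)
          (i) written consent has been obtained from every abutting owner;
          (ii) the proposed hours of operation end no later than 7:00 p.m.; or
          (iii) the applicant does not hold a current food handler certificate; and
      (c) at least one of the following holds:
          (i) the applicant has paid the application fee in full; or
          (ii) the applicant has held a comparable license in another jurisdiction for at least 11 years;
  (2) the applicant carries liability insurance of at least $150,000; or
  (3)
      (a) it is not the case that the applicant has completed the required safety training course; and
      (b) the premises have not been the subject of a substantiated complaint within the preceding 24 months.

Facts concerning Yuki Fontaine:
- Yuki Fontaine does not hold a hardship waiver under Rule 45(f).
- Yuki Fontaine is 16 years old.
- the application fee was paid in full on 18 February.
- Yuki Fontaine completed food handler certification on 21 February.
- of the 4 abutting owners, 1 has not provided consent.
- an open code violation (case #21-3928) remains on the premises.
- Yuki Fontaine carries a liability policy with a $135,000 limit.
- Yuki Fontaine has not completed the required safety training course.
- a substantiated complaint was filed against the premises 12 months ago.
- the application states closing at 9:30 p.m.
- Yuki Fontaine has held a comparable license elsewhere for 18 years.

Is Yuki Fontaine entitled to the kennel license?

No — denied.

(i) not (hardship waiver) — holds.
(ii) age ≥ 16 — met.
(a) = T OR T = true.
(i) all abutters consent — fails.
(ii) closes by 7 p.m. — not met.
(iii) not (food handler cert.) — not met.
(b): F OR F OR F → false.
(i) fee paid — holds.
(ii) prior license ≥ 11 yr — satisfied.
(c) = T OR T = true.
(1): T AND F AND T → false.
(2) insurance ≥ $150,000 — not met.
(a) not (safety training) — satisfied.
(b) no complaint in 24 mo. — fails.
(3) = T AND F = false.
So Overall is not satisfied (F OR F OR F).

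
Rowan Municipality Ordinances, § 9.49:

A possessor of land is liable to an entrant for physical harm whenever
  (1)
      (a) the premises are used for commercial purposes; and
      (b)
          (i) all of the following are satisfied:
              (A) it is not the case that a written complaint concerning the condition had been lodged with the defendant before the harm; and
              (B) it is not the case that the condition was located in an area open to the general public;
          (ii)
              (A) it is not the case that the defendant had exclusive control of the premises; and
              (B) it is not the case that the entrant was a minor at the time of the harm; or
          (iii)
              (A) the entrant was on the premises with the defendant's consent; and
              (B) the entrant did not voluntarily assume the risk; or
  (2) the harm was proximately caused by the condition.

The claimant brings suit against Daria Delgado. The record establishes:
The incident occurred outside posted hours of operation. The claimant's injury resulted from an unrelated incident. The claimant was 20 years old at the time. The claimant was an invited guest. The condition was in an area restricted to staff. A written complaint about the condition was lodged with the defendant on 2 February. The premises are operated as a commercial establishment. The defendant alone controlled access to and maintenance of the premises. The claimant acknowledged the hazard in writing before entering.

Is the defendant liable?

(a) commercial use — holds.
(A) not (complaint lodged) — not met.
(B) not (public area) — met.
So (i) is not satisfied (F AND T).
(A) not (exclusive control) — fails.
(B) not (entrant a minor) — holds.
(ii) = F AND T = false.
(A) consent to enter — satisfied.
(B) no assumed risk — fails.
(iii) = T AND F = false.
So (b) is not satisfied (F OR F OR F).
(1) = T AND F = false.
(2) proximate cause — fails.
Overall: F OR F → false.

No — not liable.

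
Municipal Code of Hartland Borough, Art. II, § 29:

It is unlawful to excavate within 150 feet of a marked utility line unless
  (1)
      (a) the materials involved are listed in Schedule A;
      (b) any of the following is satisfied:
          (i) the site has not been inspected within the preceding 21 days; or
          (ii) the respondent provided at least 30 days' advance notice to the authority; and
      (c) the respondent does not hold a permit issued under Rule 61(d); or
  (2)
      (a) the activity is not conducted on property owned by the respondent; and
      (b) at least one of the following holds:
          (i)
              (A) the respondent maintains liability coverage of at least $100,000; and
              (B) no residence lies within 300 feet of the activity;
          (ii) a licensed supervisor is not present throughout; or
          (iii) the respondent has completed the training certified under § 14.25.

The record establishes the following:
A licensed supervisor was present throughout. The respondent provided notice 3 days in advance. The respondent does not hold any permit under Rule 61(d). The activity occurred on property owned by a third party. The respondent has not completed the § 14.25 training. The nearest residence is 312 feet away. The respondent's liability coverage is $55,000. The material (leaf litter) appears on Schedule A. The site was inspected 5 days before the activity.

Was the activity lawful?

No — unlawful.

(a) Schedule A material — holds.
(i) not (site inspected) — not satisfied.
(ii) ≥30 days' notice — not satisfied.
(b) = F OR F = false.
(c) not (holds permit) — met.
So (1) is not satisfied (T AND F AND T).
(a) not (own property) — met.
(A) coverage ≥ $100,000 — not met.
(B) no residence in 300 ft — met.
(i) = F AND T = false.
(ii) not (supervisor present) — not satisfied.
(iii) training certified — fails.
(b): F OR F OR F → false.
(2): T AND F → false.
So Overall is not satisfied (F OR F).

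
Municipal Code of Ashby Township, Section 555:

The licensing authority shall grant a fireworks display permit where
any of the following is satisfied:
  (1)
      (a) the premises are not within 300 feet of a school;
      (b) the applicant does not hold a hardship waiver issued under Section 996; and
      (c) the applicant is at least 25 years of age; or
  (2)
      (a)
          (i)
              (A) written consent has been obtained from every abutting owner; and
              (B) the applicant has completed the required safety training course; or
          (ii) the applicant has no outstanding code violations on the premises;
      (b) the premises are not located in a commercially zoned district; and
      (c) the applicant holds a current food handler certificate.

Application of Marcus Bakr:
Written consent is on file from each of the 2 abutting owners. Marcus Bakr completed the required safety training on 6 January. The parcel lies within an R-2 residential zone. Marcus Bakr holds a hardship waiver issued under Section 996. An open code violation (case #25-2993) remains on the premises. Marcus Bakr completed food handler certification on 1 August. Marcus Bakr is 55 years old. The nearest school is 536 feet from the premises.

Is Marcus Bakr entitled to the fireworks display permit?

(a) ≥300 ft from school — holds.
(b) not (hardship waiver) — fails.
(c) age ≥ 25 — holds.
(1) = T AND F AND T = false.
(A) all abutters consent — satisfied.
(B) safety training — satisfied.
(i): T AND T → true.
(ii) no code violations — not satisfied.
So (a) is satisfied (T OR F).
(b) not (commercially zoned) — satisfied.
(c) food handler cert. — met.
(2): T AND T AND T → true.
Overall = F OR T = true.

Yes — granted.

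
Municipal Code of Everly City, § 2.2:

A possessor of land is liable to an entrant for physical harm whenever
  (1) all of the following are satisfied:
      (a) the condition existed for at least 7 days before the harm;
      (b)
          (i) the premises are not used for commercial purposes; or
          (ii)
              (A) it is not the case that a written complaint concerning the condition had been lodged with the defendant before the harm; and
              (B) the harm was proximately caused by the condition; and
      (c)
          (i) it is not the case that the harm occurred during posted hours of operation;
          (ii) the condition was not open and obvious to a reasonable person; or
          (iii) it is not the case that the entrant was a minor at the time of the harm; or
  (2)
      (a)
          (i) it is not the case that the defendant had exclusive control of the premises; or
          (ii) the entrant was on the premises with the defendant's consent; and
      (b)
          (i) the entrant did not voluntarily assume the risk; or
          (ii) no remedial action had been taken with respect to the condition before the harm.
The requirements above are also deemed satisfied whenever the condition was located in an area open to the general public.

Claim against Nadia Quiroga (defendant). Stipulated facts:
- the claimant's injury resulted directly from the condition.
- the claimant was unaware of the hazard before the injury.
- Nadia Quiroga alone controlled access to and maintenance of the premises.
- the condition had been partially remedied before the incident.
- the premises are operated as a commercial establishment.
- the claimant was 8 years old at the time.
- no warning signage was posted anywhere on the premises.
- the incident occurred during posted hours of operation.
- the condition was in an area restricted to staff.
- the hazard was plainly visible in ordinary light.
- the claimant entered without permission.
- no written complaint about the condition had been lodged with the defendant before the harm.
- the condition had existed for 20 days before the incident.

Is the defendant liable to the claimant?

(a) condition ≥7 days old — holds.
(i) not (commercial use) — not met.
(A) not (complaint lodged) — holds.
(B) proximate cause — satisfied.
So (ii) is satisfied (T AND T).
(b) = F OR T = true.
(i) not (during posted hours) — not satisfied.
(ii) not open/obvious — fails.
(iii) not (entrant a minor) — not met.
(c) = F OR F OR F = false.
(1) = T AND T AND F = false.
(i) not (exclusive control) — not satisfied.
(ii) consent to enter — fails.
(a): F OR F → false.
(i) no assumed risk — satisfied.
(ii) no remedial action — not met.
(b) = T OR F = true.
(2) = F AND T = false.
Overall = F OR F = false.
Exception (public area) — not satisfied.
Result: main false OR exception false → false.

No — not liable.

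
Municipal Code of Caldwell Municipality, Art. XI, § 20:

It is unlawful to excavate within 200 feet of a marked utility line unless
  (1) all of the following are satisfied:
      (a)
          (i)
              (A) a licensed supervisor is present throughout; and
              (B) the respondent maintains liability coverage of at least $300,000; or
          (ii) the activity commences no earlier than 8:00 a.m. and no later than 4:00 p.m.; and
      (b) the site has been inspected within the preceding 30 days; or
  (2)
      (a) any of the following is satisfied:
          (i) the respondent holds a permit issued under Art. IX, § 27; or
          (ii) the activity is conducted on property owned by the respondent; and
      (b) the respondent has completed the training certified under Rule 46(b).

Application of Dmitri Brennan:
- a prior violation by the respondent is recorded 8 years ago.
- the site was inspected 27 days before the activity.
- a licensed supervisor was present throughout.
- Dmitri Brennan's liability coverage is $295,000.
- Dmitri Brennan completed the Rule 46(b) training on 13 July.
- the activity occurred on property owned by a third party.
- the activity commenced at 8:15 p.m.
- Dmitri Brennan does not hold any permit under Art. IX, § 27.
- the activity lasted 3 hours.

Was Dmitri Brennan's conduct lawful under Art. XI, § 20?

No — unlawful.

(A) supervisor present — met.
(B) coverage ≥ $300,000 — not satisfied.
So (i) is not satisfied (T AND F).
(ii) start within hours — not satisfied.
(a) = F OR F = false.
(b) site inspected — satisfied.
(1) = F AND T = false.
(i) holds permit — not met.
(ii) own property — not satisfied.
(a): F OR F → false.
(b) training certified — satisfied.
So (2) is not satisfied (F AND T).
Overall: F OR F → false.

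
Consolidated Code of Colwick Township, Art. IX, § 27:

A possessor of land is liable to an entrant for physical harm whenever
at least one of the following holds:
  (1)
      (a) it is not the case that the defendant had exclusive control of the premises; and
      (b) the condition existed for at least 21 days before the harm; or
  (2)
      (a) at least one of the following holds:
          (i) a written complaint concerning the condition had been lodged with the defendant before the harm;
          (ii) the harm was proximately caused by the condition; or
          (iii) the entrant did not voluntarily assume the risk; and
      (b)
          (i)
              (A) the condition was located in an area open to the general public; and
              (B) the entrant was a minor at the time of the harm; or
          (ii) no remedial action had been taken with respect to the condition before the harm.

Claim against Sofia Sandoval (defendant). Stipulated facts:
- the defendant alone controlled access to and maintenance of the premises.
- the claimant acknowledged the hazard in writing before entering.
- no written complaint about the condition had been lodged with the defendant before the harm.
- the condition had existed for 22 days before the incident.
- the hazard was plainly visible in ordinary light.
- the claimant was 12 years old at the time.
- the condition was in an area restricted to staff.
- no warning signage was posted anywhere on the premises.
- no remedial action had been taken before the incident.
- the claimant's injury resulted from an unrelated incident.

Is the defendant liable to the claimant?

No — not liable.

(a) not (exclusive control) — fails.
(b) condition ≥21 days old — met.
(1): F AND T → false.
(i) complaint lodged — fails.
(ii) proximate cause — fails.
(iii) no assumed risk — not satisfied.
(a): F OR F OR F → false.
(A) public area — fails.
(B) entrant a minor — holds.
So (i) is not satisfied (F AND T).
(ii) no remedial action — met.
So (b) is satisfied (F OR T).
(2): F AND T → false.
So Overall is not satisfied (F OR F).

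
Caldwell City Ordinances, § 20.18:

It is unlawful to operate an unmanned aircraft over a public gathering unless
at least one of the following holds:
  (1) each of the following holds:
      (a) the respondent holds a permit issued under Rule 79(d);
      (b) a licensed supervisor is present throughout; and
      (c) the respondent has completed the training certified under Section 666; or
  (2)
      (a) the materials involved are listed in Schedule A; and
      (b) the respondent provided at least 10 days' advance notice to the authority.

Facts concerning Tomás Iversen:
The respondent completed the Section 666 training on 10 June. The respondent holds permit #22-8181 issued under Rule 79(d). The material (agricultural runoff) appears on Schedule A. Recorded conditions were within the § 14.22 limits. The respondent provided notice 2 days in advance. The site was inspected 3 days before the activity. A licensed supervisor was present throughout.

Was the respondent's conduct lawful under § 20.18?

(a) holds permit — met.
(b) supervisor present — holds.
(c) training certified — holds.
So (1) is satisfied (T AND T AND T).
(a) Schedule A material — holds.
(b) ≥10 days' notice — not met.
So (2) is not satisfied (T AND F).
Overall = T OR F = true.

Yes — lawful.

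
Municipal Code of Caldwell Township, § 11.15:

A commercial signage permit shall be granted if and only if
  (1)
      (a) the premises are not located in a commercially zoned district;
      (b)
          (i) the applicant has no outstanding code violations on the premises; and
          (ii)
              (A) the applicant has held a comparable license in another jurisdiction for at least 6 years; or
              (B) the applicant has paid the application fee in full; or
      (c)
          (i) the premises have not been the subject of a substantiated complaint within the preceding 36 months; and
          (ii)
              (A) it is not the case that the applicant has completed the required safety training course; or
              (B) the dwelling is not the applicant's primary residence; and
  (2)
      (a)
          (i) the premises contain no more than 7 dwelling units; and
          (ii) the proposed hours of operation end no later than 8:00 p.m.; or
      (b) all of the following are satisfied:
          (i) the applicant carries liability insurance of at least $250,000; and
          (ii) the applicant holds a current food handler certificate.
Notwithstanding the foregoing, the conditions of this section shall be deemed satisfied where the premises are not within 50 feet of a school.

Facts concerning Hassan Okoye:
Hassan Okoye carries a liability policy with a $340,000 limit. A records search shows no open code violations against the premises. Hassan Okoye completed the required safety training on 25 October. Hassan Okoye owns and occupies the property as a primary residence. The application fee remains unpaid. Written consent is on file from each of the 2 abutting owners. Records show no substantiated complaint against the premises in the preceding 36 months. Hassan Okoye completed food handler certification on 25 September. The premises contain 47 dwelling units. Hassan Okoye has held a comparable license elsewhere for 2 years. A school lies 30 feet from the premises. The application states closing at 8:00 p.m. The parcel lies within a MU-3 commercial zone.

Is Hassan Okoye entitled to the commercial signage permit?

(a) not (commercially zoned) — fails.
(i) no code violations — satisfied.
(A) prior license ≥ 6 yr — not met.
(B) fee paid — not met.
So (ii) is not satisfied (F OR F).
(b) = T AND F = false.
(i) no complaint in 36 mo. — holds.
(A) not (safety training) — not met.
(B) not (primary residence) — not met.
So (ii) is not satisfied (F OR F).
(c) = T AND F = false.
(1) = F OR F OR F = false.
(i) ≤ 7 units — fails.
(ii) closes by 8 p.m. — satisfied.
(a): F AND T → false.
(i) insurance ≥ $250,000 — satisfied.
(ii) food handler cert. — met.
So (b) is satisfied (T AND T).
(2) = F OR T = true.
So Overall is not satisfied (F AND T).
Exception (≥50 ft from school) — not satisfied.
Result: main false OR exception false → false.

No — denied.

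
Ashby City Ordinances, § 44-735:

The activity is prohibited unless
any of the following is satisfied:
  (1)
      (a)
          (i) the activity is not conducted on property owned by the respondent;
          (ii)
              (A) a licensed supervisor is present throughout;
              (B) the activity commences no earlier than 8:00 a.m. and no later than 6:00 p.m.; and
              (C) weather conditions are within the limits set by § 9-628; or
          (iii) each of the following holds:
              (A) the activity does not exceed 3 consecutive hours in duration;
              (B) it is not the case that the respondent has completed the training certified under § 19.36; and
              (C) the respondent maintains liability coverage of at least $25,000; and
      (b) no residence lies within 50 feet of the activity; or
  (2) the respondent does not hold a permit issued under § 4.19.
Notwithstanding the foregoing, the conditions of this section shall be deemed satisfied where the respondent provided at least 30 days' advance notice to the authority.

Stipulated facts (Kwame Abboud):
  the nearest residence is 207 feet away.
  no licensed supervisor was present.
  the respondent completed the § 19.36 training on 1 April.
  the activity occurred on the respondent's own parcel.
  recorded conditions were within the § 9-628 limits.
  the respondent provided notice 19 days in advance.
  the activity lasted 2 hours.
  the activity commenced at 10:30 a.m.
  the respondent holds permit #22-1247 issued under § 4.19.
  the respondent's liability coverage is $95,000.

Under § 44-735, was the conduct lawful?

(i) not (own property) — fails.
(A) supervisor present — not satisfied.
(B) start within hours — met.
(C) weather ok — holds.
(ii): F AND T AND T → false.
(A) ≤ 3 hrs duration — holds.
(B) not (training certified) — not met.
(C) coverage ≥ $25,000 — satisfied.
(iii): T AND F AND T → false.
(a) = F OR F OR F = false.
(b) no residence in 50 ft — holds.
So (1) is not satisfied (F AND T).
(2) not (holds permit) — not met.
Overall: F OR F → false.
Exception (≥30 days' notice) — not satisfied.
Result: main false OR exception false → false.

No — unlawful.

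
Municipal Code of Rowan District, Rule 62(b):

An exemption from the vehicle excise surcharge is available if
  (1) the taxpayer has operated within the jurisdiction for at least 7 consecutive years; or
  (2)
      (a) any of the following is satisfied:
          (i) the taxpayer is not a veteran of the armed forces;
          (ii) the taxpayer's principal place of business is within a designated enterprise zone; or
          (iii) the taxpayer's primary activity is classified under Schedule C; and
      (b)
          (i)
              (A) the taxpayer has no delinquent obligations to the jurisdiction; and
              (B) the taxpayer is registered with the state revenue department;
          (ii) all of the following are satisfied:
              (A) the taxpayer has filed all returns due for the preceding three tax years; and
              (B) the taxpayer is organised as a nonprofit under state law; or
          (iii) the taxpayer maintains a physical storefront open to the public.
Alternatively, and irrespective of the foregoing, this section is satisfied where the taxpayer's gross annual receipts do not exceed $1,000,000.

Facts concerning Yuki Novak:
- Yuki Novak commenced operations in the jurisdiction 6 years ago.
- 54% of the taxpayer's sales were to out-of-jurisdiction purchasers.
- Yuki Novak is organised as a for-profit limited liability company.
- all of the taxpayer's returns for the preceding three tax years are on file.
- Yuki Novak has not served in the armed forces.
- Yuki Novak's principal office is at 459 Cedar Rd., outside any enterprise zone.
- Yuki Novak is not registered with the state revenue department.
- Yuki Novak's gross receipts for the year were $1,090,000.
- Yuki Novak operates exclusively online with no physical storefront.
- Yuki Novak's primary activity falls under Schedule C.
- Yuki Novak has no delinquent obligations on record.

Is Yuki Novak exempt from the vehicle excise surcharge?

No — not exempt.

(1) ≥ 7 yrs in jurisdiction — not satisfied.
(i) not (veteran) — met.
(ii) in enterprise zone — fails.
(iii) Schedule C activity — holds.
So (a) is satisfied (T OR F OR T).
(A) no delinquency — satisfied.
(B) state-registered — not met.
(i) = T AND F = false.
(A) returns current — holds.
(B) nonprofit — fails.
So (ii) is not satisfied (T AND F).
(iii) has storefront — not satisfied.
(b): F OR F OR F → false.
(2) = T AND F = false.
Overall: F OR F → false.
Exception (receipts ≤ $1,000,000) — not satisfied.
Result: main false OR exception false → false.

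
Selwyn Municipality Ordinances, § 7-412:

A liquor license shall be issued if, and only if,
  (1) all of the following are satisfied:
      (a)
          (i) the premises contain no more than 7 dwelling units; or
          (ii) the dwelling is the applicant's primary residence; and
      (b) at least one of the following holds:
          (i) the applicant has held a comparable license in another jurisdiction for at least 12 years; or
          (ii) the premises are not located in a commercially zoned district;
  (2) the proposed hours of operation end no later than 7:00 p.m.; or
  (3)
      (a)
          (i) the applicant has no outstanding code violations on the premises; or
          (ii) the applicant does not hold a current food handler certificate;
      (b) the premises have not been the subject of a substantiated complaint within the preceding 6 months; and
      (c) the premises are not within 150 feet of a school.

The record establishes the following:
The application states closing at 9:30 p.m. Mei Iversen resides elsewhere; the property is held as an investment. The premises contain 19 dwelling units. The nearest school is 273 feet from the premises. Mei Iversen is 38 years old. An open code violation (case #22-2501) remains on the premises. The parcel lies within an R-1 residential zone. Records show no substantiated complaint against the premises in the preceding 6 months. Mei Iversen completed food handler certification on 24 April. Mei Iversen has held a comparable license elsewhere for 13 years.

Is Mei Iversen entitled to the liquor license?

(i) ≤ 7 units — not met.
(ii) primary residence — not met.
So (a) is not satisfied (F OR F).
(i) prior license ≥ 12 yr — met.
(ii) not (commercially zoned) — satisfied.
(b): T OR T → true.
(1) = F AND T = false.
(2) closes by 7 p.m. — not met.
(i) no code violations — not satisfied.
(ii) not (food handler cert.) — fails.
(a) = F OR F = false.
(b) no complaint in 6 mo. — met.
(c) ≥150 ft from school — satisfied.
So (3) is not satisfied (F AND T AND T).
So Overall is not satisfied (F OR F OR F).

No — denied.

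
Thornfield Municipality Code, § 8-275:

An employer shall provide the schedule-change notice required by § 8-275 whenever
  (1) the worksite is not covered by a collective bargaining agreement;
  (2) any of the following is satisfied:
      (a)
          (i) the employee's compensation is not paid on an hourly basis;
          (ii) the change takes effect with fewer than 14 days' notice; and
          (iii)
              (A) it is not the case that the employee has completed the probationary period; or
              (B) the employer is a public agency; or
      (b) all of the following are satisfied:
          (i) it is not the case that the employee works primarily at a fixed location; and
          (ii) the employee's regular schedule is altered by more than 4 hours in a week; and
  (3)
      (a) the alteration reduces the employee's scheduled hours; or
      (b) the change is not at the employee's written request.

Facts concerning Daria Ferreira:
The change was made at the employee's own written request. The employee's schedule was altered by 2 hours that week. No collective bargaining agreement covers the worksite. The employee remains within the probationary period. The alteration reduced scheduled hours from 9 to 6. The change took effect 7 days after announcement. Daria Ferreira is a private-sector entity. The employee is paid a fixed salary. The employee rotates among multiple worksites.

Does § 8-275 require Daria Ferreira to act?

Yes — required.

(1) no CBA — met.
(i) not (hourly-paid) — holds.
(ii) < 14 days' notice — holds.
(A) not (past probation) — satisfied.
(B) public agency — fails.
(iii) = T OR F = true.
(a) = T AND T AND T = true.
(i) not (fixed location) — met.
(ii) schedule shift > 4h — fails.
(b): T AND F → false.
(2) = T OR F = true.
(a) hours reduced — satisfied.
(b) not employee-requested — not met.
(3) = T OR F = true.
So Overall is satisfied (T AND T AND T).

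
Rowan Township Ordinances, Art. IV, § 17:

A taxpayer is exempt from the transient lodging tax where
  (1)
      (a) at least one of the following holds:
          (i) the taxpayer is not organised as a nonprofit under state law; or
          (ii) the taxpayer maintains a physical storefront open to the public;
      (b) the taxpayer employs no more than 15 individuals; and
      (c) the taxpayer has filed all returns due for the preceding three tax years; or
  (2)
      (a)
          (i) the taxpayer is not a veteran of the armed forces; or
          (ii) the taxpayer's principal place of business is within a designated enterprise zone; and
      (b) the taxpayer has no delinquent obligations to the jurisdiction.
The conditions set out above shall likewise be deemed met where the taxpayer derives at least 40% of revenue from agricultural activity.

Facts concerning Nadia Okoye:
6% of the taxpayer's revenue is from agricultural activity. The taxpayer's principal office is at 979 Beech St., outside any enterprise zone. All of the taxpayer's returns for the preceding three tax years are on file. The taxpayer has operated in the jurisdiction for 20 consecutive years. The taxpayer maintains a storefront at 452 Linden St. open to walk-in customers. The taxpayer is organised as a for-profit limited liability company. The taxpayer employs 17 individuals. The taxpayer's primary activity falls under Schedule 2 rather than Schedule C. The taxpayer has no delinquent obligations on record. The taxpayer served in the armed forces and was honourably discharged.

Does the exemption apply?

(i) not (nonprofit) — met.
(ii) has storefront — holds.
So (a) is satisfied (T OR T).
(b) ≤ 15 employees — not met.
(c) returns current — met.
(1) = T AND F AND T = false.
(i) not (veteran) — not met.
(ii) in enterprise zone — not satisfied.
So (a) is not satisfied (F OR F).
(b) no delinquency — satisfied.
So (2) is not satisfied (F AND T).
Overall: F OR F → false.
Exception (≥40% agricultural) — not satisfied.
Result: main false OR exception false → false.

No — not exempt.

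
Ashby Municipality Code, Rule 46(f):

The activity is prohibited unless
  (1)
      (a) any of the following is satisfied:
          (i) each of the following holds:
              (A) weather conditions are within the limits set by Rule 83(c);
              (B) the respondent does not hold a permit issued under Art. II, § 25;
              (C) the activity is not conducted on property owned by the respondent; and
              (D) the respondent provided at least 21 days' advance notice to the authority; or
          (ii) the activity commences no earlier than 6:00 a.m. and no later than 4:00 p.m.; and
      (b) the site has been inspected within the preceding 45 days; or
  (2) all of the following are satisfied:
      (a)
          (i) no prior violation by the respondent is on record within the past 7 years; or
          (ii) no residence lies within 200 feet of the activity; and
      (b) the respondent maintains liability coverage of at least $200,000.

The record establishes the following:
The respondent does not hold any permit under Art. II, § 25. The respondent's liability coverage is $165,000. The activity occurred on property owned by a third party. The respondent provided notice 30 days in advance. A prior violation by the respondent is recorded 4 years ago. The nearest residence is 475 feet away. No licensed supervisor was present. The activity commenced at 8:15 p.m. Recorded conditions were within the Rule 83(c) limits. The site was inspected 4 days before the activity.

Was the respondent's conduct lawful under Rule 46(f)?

(A) weather ok — satisfied.
(B) not (holds permit) — met.
(C) not (own property) — satisfied.
(D) ≥21 days' notice — holds.
(i): T AND T AND T AND T → true.
(ii) start within hours — not met.
So (a) is satisfied (T OR F).
(b) site inspected — met.
(1) = T AND T = true.
(i) no prior violation — not met.
(ii) no residence in 200 ft — met.
(a): F OR T → true.
(b) coverage ≥ $200,000 — not satisfied.
So (2) is not satisfied (T AND F).
Overall = T OR F = true.

Yes — lawful.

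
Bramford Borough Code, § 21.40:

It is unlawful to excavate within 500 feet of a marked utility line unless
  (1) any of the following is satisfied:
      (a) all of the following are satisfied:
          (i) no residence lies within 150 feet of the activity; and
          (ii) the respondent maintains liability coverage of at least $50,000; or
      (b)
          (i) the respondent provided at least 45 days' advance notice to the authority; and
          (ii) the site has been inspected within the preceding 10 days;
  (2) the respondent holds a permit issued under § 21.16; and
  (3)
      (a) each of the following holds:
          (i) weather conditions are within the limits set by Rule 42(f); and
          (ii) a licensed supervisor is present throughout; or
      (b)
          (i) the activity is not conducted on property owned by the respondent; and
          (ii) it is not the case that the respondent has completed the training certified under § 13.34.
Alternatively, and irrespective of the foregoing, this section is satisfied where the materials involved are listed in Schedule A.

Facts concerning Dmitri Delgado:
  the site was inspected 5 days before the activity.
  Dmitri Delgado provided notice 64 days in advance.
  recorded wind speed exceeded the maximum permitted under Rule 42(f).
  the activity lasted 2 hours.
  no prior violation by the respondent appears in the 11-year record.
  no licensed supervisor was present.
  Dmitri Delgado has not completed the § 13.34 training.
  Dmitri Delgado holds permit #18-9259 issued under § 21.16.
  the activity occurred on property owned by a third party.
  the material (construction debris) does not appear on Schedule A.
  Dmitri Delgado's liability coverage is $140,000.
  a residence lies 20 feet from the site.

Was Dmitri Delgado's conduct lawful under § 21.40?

Yes — lawful.

(i) no residence in 150 ft — fails.
(ii) coverage ≥ $50,000 — met.
So (a) is not satisfied (F AND T).
(i) ≥45 days' notice — satisfied.
(ii) site inspected — holds.
(b): T AND T → true.
(1): F OR T → true.
(2) holds permit — satisfied.
(i) weather ok — not met.
(ii) supervisor present — not satisfied.
(a) = F AND F = false.
(i) not (own property) — met.
(ii) not (training certified) — holds.
(b): T AND T → true.
(3): F OR T → true.
So Overall is satisfied (T AND T AND T).
Exception (Schedule A material) — not satisfied.
Result: main true OR exception false → true.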